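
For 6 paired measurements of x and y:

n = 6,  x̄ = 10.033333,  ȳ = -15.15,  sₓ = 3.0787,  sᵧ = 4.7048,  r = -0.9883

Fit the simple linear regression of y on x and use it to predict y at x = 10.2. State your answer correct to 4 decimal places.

b = r · sᵧ/sₓ = -0.9883 · 4.7048/3.0787 = -1.510298
a = ȳ − b·x̄ = -15.15 − (-1.510298)·10.033333 = 0.003321
ŷ(10.2) = a + b·10.2 = 0.003321 + (-1.510298)·10.2 = -15.401717

-15.4017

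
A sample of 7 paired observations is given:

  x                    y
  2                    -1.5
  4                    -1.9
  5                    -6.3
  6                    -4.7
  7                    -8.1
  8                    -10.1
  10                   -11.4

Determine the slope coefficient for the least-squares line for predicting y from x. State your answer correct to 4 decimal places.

n = 7, Σx = 42, Σy = -44, Σxy = -321.8, Σx² = 294
Sxx = Σx² − (Σx)²/n = 294 − 252 = 42
Sxy = Σxy − (Σx)(Σy)/n = -321.8 − (-264) = -57.8
b = Sxy/Sxx = -57.8/42 = -1.376190

-1.3762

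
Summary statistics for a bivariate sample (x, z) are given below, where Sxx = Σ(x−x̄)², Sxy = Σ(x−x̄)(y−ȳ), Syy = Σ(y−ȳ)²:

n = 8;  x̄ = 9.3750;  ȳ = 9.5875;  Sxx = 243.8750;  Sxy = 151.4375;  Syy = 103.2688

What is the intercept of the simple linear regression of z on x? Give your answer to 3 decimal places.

b = Sxy/Sxx = 151.4375/243.875 = 0.620964
a = ȳ − b·x̄ = 9.5875 − 0.620964·9.375 = 3.765966

3.766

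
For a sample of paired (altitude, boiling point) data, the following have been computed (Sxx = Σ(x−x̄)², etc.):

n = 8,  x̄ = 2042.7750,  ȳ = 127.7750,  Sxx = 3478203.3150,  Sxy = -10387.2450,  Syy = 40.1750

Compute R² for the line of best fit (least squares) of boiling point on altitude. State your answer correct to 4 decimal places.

R² = Sxy²/(Sxx·Syy) = (-10387.245)²/(3478203.315·40.175) = 0.772129

0.7721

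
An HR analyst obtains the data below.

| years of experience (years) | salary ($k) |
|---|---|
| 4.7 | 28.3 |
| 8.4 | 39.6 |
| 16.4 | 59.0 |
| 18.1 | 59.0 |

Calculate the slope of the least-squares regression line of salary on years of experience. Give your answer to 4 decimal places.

n = 4, Σx = 47.6, Σy = 185.9, Σxy = 2501.15, Σx² = 689.22
Sxx = Σx² − (Σx)²/n = 689.22 − 566.44 = 122.78
Sxy = Σxy − (Σx)(Σy)/n = 2501.15 − 2212.21 = 288.94
b = Sxy/Sxx = 288.94/122.78 = 2.353315

2.3533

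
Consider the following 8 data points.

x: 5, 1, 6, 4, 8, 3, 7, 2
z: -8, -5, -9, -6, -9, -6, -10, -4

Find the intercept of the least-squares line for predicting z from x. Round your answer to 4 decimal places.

n = 8, Σx = 36, Σy = -57, Σxy = -291, Σx² = 204
Sxx = Σx² − (Σx)²/n = 204 − 162 = 42
Sxy = Σxy − (Σx)(Σy)/n = -291 − (-256.5) = -34.5
b = Sxy/Sxx = -34.5/42 = -0.821429
a = ȳ − b·x̄ = -7.125 − (-0.821429)·4.5 = -3.428571

-3.4286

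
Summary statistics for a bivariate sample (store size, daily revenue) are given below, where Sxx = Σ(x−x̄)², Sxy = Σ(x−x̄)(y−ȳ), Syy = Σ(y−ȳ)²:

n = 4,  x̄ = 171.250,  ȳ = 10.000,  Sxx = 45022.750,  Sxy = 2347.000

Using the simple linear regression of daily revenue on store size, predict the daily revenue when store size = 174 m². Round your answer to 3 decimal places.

b = Sxy/Sxx = 2347/45022.75 = 0.052129
a = ȳ − b·x̄ = 10 − 0.052129·171.25 = 1.072874
ŷ(174) = a + b·174 = 1.072874 + 0.052129·174 = 10.143355

10.143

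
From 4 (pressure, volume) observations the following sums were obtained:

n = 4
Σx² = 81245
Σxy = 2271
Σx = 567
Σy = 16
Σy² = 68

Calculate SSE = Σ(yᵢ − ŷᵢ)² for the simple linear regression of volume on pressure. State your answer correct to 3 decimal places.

Sxx = Σx² − (Σx)²/n = 81245 − 80372.25 = 872.75
Sxy = Σxy − (Σx)(Σy)/n = 2271 − 2268 = 3
Syy = Σy² − (Σy)²/n = 68 − 64 = 4
b = Sxy/Sxx = 3/872.75 = 0.003437
SSE = Syy − b·Sxy = 4 − 0.003437·3 = 3.989688

3.990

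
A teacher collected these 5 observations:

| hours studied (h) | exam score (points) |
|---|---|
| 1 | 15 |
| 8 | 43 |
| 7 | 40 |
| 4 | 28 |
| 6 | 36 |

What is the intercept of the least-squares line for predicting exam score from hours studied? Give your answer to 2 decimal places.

n = 5, Σx = 26, Σy = 162, Σxy = 967, Σx² = 166
Sxx = Σx² − (Σx)²/n = 166 − 135.2 = 30.8
Sxy = Σxy − (Σx)(Σy)/n = 967 − 842.4 = 124.6
b = Sxy/Sxx = 124.6/30.8 = 4.045455
a = ȳ − b·x̄ = 32.4 − 4.045455·5.2 = 11.363636

11.36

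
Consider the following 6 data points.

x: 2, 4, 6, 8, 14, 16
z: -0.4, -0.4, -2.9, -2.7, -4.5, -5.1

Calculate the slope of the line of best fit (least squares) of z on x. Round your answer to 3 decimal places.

-0.339

n = 6, Σx = 50, Σy = -16, Σxy = -186, Σx² = 572
Sxx = Σx² − (Σx)²/n = 572 − 416.666667 = 155.333333
Sxy = Σxy − (Σx)(Σy)/n = -186 − (-133.333333) = -52.666667
b = Sxy/Sxx = -52.666667/155.333333 = -0.339056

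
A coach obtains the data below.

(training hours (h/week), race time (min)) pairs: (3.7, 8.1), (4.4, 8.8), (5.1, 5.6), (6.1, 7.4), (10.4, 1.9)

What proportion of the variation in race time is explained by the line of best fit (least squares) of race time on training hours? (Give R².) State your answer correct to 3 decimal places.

n = 5, Σx = 29.7, Σy = 31.8, Σxy = 162.15, Σx² = 204.43, Σy² = 232.78
Sxx = Σx² − (Σx)²/n = 204.43 − 176.418 = 28.012
Sxy = Σxy − (Σx)(Σy)/n = 162.15 − 188.892 = -26.742
Syy = Σy² − (Σy)²/n = 232.78 − 202.248 = 30.532
R² = Sxy²/(Sxx·Syy) = (-26.742)²/(28.012·30.532) = 0.836158

0.836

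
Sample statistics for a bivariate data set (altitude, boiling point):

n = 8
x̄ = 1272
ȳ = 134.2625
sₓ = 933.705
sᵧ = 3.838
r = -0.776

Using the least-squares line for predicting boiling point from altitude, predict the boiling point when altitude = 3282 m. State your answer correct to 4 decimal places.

127.8511

b = r · sᵧ/sₓ = -0.776 · 3.838/933.705 = -0.003190
a = ȳ − b·x̄ = 134.2625 − (-0.003190)·1272 = 138.319865
ŷ(3282) = a + b·3282 = 138.319865 + (-0.003190)·3282 = 127.851097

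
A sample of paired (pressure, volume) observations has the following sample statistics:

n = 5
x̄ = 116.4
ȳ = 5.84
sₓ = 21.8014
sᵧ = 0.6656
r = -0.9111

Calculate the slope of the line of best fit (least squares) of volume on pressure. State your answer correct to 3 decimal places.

b = r · sᵧ/sₓ = -0.9111 · 0.6656/21.8014 = -0.027816

-0.028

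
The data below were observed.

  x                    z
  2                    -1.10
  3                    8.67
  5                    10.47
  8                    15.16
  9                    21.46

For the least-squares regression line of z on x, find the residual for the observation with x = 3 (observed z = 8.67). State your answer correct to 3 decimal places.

n = 5, Σx = 27, Σy = 54.66, Σxy = 390.58, Σx² = 183
Sxx = Σx² − (Σx)²/n = 183 − 145.8 = 37.2
Sxy = Σxy − (Σx)(Σy)/n = 390.58 − 295.164 = 95.416
b = Sxy/Sxx = 95.416/37.2 = 2.564946
a = ȳ − b·x̄ = 10.932 − 2.564946·5.4 = -2.918710
ŷ(3) = -2.918710 + 2.564946·3 = 4.776129
residual = y − ŷ = 8.67 − 4.776129 = 3.893871

3.894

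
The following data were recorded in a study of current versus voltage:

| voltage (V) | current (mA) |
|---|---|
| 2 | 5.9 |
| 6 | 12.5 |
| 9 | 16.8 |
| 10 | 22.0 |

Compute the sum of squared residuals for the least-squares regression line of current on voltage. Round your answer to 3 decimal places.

5.931

n = 4, Σx = 27, Σy = 57.2, Σxy = 458, Σx² = 221, Σy² = 957.3
Sxx = Σx² − (Σx)²/n = 221 − 182.25 = 38.75
Sxy = Σxy − (Σx)(Σy)/n = 458 − 386.1 = 71.9
Syy = Σy² − (Σy)²/n = 957.3 − 817.96 = 139.34
b = Sxy/Sxx = 71.9/38.75 = 1.855484
SSE = Syy − b·Sxy = 139.34 − 1.855484·71.9 = 5.930710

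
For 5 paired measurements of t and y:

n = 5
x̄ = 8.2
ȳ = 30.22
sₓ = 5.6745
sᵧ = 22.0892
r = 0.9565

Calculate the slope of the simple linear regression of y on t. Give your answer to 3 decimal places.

3.723

b = r · sᵧ/sₓ = 0.9565 · 22.0892/5.6745 = 3.723380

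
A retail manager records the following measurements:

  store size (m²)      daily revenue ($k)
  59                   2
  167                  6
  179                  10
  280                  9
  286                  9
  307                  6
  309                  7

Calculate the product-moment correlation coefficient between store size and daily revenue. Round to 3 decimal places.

0.586

n = 7, Σx = 1587, Σy = 49, Σxy = 12009, Σx² = 413337, Σy² = 387
Sxx = Σx² − (Σx)²/n = 413337 − 359795.571429 = 53541.428571
Sxy = Σxy − (Σx)(Σy)/n = 12009 − 11109 = 900
Syy = Σy² − (Σy)²/n = 387 − 343 = 44
r = Sxy/√(Sxx·Syy) = 900/√(2355822.857143) = 900/1534.869003 = 0.586369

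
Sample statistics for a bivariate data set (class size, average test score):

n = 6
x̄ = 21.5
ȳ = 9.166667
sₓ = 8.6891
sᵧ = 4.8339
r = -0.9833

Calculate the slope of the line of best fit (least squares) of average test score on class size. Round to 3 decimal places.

-0.547

b = r · sᵧ/sₓ = -0.9833 · 4.8339/8.6891 = -0.547027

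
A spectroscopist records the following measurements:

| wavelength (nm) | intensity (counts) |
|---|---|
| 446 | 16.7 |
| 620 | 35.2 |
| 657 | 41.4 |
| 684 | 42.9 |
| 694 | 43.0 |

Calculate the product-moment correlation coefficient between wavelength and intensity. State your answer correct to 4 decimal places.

0.9964

n = 5, Σx = 3101, Σy = 179.2, Σxy = 115657.6, Σx² = 1964457, Σy² = 6921.3
Sxx = Σx² − (Σx)²/n = 1964457 − 1923240.2 = 41216.8
Sxy = Σxy − (Σx)(Σy)/n = 115657.6 − 111139.84 = 4517.76
Syy = Σy² − (Σy)²/n = 6921.3 − 6422.528 = 498.772
r = Sxy/√(Sxx·Syy) = 4517.76/√(20557785.7696) = 4517.76/4534.069449 = 0.996403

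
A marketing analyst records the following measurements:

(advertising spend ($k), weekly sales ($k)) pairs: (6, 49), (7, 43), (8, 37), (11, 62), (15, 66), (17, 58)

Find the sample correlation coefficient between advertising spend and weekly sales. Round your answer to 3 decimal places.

n = 6, Σx = 64, Σy = 315, Σxy = 3549, Σx² = 784, Σy² = 17183
Sxx = Σx² − (Σx)²/n = 784 − 682.666667 = 101.333333
Sxy = Σxy − (Σx)(Σy)/n = 3549 − 3360 = 189
Syy = Σy² − (Σy)²/n = 17183 − 16537.5 = 645.5
r = Sxy/√(Sxx·Syy) = 189/√(65410.666667) = 189/255.755091 = 0.738988

0.739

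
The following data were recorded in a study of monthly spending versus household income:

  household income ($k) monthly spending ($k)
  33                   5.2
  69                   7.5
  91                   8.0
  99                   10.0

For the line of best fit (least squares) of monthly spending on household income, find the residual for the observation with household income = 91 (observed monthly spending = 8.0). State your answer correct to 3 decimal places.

-0.817

n = 4, Σx = 292, Σy = 30.7, Σxy = 2407.1, Σx² = 23932
Sxx = Σx² − (Σx)²/n = 23932 − 21316 = 2616
Sxy = Σxy − (Σx)(Σy)/n = 2407.1 − 2241.1 = 166
b = Sxy/Sxx = 166/2616 = 0.063456
a = ȳ − b·x̄ = 7.675 − 0.063456·73 = 3.042737
ŷ(91) = 3.042737 + 0.063456·91 = 8.817202
residual = y − ŷ = 8.0 − 8.817202 = -0.817202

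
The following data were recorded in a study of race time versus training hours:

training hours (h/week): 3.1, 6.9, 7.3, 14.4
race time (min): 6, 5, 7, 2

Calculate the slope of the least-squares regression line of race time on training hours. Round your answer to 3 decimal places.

-0.383

n = 4, Σx = 31.7, Σy = 20, Σxy = 133, Σx² = 317.87
Sxx = Σx² − (Σx)²/n = 317.87 − 251.2225 = 66.6475
Sxy = Σxy − (Σx)(Σy)/n = 133 − 158.5 = -25.5
b = Sxy/Sxx = -25.5/66.6475 = -0.382610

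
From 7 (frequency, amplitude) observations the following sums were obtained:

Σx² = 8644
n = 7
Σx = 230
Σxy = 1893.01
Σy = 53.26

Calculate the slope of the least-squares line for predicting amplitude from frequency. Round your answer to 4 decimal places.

0.1316

Sxx = Σx² − (Σx)²/n = 8644 − 7557.142857 = 1086.857143
Sxy = Σxy − (Σx)(Σy)/n = 1893.01 − 1749.971429 = 143.038571
b = Sxy/Sxx = 143.038571/1086.857143 = 0.131608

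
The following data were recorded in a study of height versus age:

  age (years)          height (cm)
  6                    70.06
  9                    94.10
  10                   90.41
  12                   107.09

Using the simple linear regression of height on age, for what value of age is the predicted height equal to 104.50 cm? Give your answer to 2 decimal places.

11.63

n = 4, Σx = 37, Σy = 361.66, Σxy = 3456.44, Σx² = 361
Sxx = Σx² − (Σx)²/n = 361 − 342.25 = 18.75
Sxy = Σxy − (Σx)(Σy)/n = 3456.44 − 3345.355 = 111.085
b = Sxy/Sxx = 111.085/18.75 = 5.924533
a = ȳ − b·x̄ = 90.415 − 5.924533·9.25 = 35.613067
Set a + b·x = 104.50: x = (104.50 − 35.613067) / 5.924533 = 11.627402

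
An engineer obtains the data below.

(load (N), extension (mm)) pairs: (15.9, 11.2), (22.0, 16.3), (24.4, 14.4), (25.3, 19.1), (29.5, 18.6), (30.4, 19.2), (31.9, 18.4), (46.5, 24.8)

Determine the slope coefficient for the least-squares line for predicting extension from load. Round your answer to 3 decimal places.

n = 8, Σx = 225.9, Σy = 142, Σxy = 4243.81, Σx² = 6946.53
Sxx = Σx² − (Σx)²/n = 6946.53 − 6378.85125 = 567.67875
Sxy = Σxy − (Σx)(Σy)/n = 4243.81 − 4009.725 = 234.085
b = Sxy/Sxx = 234.085/567.67875 = 0.412355

0.412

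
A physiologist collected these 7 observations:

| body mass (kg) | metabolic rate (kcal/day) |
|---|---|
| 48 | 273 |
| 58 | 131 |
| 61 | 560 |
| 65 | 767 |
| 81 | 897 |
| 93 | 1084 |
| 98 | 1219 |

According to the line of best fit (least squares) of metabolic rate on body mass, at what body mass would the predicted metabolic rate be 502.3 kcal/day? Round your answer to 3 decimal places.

61.850

n = 7, Σx = 504, Σy = 4931, Σxy = 397648, Σx² = 38428
Sxx = Σx² − (Σx)²/n = 38428 − 36288 = 2140
Sxy = Σxy − (Σx)(Σy)/n = 397648 − 355032 = 42616
b = Sxy/Sxx = 42616/2140 = 19.914019
a = ȳ − b·x̄ = 704.428571 − 19.914019·72 = -729.380774
Set a + b·x = 502.3: x = (502.3 − (-729.380774)) / 19.914019 = 61.849936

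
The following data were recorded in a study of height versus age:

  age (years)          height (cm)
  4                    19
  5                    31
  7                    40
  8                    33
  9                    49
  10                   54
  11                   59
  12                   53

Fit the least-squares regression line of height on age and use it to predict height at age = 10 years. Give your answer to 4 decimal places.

n = 8, Σx = 66, Σy = 338, Σxy = 3041, Σx² = 600
Sxx = Σx² − (Σx)²/n = 600 − 544.5 = 55.5
Sxy = Σxy − (Σx)(Σy)/n = 3041 − 2788.5 = 252.5
b = Sxy/Sxx = 252.5/55.5 = 4.549550
a = ȳ − b·x̄ = 42.25 − 4.549550·8.25 = 4.716216
ŷ(10) = a + b·10 = 4.716216 + 4.549550·10 = 50.211712

50.2117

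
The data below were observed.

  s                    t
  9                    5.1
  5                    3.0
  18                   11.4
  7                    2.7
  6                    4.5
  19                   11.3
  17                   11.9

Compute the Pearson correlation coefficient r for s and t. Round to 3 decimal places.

n = 7, Σx = 81, Σy = 49.9, Σxy = 729, Σx² = 1165, Σy² = 461.81
Sxx = Σx² − (Σx)²/n = 1165 − 937.285714 = 227.714286
Sxy = Σxy − (Σx)(Σy)/n = 729 − 577.414286 = 151.585714
Syy = Σy² − (Σy)²/n = 461.81 − 355.715714 = 106.094286
r = Sxy/√(Sxx·Syy) = 151.585714/√(24159.184490) = 151.585714/155.432250 = 0.975253

0.975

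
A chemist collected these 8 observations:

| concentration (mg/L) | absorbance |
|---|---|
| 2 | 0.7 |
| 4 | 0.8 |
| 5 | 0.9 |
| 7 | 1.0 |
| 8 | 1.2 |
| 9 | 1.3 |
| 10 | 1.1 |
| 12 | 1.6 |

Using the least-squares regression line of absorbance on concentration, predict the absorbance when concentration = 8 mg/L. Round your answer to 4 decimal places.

n = 8, Σx = 57, Σy = 8.6, Σxy = 67.6, Σx² = 483
Sxx = Σx² − (Σx)²/n = 483 − 406.125 = 76.875
Sxy = Σxy − (Σx)(Σy)/n = 67.6 − 61.275 = 6.325
b = Sxy/Sxx = 6.325/76.875 = 0.082276
a = ȳ − b·x̄ = 1.075 − 0.082276·7.125 = 0.488780
ŷ(8) = a + b·8 = 0.488780 + 0.082276·8 = 1.146992

1.1470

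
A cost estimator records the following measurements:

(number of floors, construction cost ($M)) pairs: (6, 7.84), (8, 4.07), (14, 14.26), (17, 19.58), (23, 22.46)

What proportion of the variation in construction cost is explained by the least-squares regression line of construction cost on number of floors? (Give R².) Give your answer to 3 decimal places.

n = 5, Σx = 68, Σy = 68.21, Σxy = 1128.68, Σx² = 1114, Σy² = 1169.2061
Sxx = Σx² − (Σx)²/n = 1114 − 924.8 = 189.2
Sxy = Σxy − (Σx)(Σy)/n = 1128.68 − 927.656 = 201.024
Syy = Σy² − (Σy)²/n = 1169.2061 − 930.52082 = 238.68528
R² = Sxy²/(Sxx·Syy) = (201.024)²/(189.2·238.68528) = 0.894848

0.895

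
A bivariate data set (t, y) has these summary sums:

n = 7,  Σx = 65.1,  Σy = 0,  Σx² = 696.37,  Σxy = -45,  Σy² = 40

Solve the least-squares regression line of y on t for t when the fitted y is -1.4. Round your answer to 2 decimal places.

12.13

Sxx = Σx² − (Σx)²/n = 696.37 − 605.43 = 90.94
Sxy = Σxy − (Σx)(Σy)/n = -45 − 0 = -45
b = Sxy/Sxx = -45/90.94 = -0.494832
a = ȳ − b·x̄ = 0 − (-0.494832)·9.3 = 4.601935
Set a + b·x = -1.4: x = (-1.4 − 4.601935) / (-0.494832) = 12.129244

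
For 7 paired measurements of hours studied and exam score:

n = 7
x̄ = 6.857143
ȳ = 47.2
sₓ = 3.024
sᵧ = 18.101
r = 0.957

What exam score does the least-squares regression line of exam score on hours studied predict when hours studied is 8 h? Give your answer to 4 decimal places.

53.7467

b = r · sᵧ/sₓ = 0.957 · 18.101/3.024 = 5.728392
a = ȳ − b·x̄ = 47.2 − 5.728392·6.857143 = 7.919598
ŷ(8) = a + b·8 = 7.919598 + 5.728392·8 = 53.746733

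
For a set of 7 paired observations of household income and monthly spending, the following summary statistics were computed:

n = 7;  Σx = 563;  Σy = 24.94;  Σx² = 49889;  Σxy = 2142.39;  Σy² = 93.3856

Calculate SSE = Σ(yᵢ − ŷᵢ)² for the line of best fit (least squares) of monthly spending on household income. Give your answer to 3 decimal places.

Sxx = Σx² − (Σx)²/n = 49889 − 45281.285714 = 4607.714286
Sxy = Σxy − (Σx)(Σy)/n = 2142.39 − 2005.888571 = 136.501429
Syy = Σy² − (Σy)²/n = 93.3856 − 88.857657 = 4.527943
b = Sxy/Sxx = 136.501429/4607.714286 = 0.029625
SSE = Syy − b·Sxy = 4.527943 − 0.029625·136.501429 = 0.484150

0.484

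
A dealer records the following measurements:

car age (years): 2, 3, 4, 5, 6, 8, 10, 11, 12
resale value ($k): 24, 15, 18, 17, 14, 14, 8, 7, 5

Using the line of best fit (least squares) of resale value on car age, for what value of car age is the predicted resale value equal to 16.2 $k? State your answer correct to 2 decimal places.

n = 9, Σx = 61, Σy = 122, Σxy = 663, Σx² = 519
Sxx = Σx² − (Σx)²/n = 519 − 413.444444 = 105.555556
Sxy = Σxy − (Σx)(Σy)/n = 663 − 826.888889 = -163.888889
b = Sxy/Sxx = -163.888889/105.555556 = -1.552632
a = ȳ − b·x̄ = 13.555556 − (-1.552632)·6.777778 = 24.078947
Set a + b·x = 16.2: x = (16.2 − 24.078947) / (-1.552632) = 5.074576

5.07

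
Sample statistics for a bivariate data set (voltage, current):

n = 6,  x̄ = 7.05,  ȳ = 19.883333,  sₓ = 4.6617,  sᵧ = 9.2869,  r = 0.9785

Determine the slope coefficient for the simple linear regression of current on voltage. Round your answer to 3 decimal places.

1.949

b = r · sᵧ/sₓ = 0.9785 · 9.2869/4.6617 = 1.949339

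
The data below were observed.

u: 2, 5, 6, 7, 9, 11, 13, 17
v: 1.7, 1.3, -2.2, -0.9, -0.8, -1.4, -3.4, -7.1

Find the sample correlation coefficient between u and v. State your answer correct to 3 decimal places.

n = 8, Σx = 70, Σy = -12.8, Σxy = -197.1, Σx² = 774, Σy² = 74.8
Sxx = Σx² − (Σx)²/n = 774 − 612.5 = 161.5
Sxy = Σxy − (Σx)(Σy)/n = -197.1 − (-112) = -85.1
Syy = Σy² − (Σy)²/n = 74.8 − 20.48 = 54.32
r = Sxy/√(Sxx·Syy) = -85.1/√(8772.68) = -85.1/93.662586 = -0.908581

-0.909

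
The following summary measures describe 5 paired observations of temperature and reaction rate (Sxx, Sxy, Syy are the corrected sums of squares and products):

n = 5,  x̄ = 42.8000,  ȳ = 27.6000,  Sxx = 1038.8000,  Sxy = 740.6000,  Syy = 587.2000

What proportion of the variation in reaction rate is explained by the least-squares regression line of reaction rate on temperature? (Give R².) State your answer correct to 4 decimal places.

R² = Sxy²/(Sxx·Syy) = (740.6)²/(1038.8·587.2) = 0.899186

0.8992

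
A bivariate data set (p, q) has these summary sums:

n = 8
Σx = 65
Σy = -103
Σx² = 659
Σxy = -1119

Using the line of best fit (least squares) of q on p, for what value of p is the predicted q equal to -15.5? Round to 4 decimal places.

Sxx = Σx² − (Σx)²/n = 659 − 528.125 = 130.875
Sxy = Σxy − (Σx)(Σy)/n = -1119 − (-836.875) = -282.125
b = Sxy/Sxx = -282.125/130.875 = -2.155683
a = ȳ − b·x̄ = -12.875 − (-2.155683)·8.125 = 4.639924
Set a + b·x = -15.5: x = (-15.5 − 4.639924) / (-2.155683) = 9.342712

9.3427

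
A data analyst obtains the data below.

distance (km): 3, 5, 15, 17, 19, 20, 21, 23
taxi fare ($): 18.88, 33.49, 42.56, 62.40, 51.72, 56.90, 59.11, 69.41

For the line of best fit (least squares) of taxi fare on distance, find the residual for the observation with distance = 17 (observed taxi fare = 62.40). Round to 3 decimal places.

9.670

n = 8, Σx = 123, Σy = 394.47, Σxy = 6881.71, Σx² = 2279
Sxx = Σx² − (Σx)²/n = 2279 − 1891.125 = 387.875
Sxy = Σxy − (Σx)(Σy)/n = 6881.71 − 6064.97625 = 816.73375
b = Sxy/Sxx = 816.73375/387.875 = 2.105662
a = ȳ − b·x̄ = 49.30875 − 2.105662·15.375 = 16.934193
ŷ(17) = 16.934193 + 2.105662·17 = 52.730451
residual = y − ŷ = 62.40 − 52.730451 = 9.669549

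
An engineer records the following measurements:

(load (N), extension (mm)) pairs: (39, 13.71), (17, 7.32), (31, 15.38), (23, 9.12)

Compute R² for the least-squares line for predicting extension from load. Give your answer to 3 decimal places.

0.740

n = 4, Σx = 110, Σy = 45.53, Σxy = 1345.67, Σx² = 3300, Σy² = 561.2653
Sxx = Σx² − (Σx)²/n = 3300 − 3025 = 275
Sxy = Σxy − (Σx)(Σy)/n = 1345.67 − 1252.075 = 93.595
Syy = Σy² − (Σy)²/n = 561.2653 − 518.245225 = 43.020075
R² = Sxy²/(Sxx·Syy) = (93.595)²/(275·43.020075) = 0.740460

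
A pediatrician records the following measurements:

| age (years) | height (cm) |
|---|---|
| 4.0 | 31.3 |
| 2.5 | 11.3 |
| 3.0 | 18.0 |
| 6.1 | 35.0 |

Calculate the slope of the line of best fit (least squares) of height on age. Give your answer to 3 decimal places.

n = 4, Σx = 15.6, Σy = 95.6, Σxy = 420.95, Σx² = 68.46
Sxx = Σx² − (Σx)²/n = 68.46 − 60.84 = 7.62
Sxy = Σxy − (Σx)(Σy)/n = 420.95 − 372.84 = 48.11
b = Sxy/Sxx = 48.11/7.62 = 6.313648

6.314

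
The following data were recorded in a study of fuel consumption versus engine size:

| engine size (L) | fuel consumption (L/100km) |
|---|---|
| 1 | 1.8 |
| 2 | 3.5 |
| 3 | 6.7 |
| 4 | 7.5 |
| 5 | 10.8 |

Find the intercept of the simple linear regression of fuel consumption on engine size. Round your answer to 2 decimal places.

-0.54

n = 5, Σx = 15, Σy = 30.3, Σxy = 112.9, Σx² = 55
Sxx = Σx² − (Σx)²/n = 55 − 45 = 10
Sxy = Σxy − (Σx)(Σy)/n = 112.9 − 90.9 = 22
b = Sxy/Sxx = 22/10 = 2.2
a = ȳ − b·x̄ = 6.06 − 2.2·3 = -0.54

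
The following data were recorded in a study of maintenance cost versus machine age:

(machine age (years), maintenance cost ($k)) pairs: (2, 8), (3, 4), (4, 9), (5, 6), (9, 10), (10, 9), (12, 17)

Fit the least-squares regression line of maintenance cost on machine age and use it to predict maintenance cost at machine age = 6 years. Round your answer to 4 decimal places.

n = 7, Σx = 45, Σy = 63, Σxy = 478, Σx² = 379
Sxx = Σx² − (Σx)²/n = 379 − 289.285714 = 89.714286
Sxy = Σxy − (Σx)(Σy)/n = 478 − 405 = 73
b = Sxy/Sxx = 73/89.714286 = 0.813694
a = ȳ − b·x̄ = 9 − 0.813694·6.428571 = 3.769108
ŷ(6) = a + b·6 = 3.769108 + 0.813694·6 = 8.651274

8.6513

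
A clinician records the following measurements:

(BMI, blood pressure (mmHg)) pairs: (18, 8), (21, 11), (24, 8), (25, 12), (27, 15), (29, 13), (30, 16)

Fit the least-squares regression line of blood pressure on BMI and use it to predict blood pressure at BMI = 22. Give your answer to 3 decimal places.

10.160

n = 7, Σx = 174, Σy = 83, Σxy = 2129, Σx² = 4436
Sxx = Σx² − (Σx)²/n = 4436 − 4325.142857 = 110.857143
Sxy = Σxy − (Σx)(Σy)/n = 2129 − 2063.142857 = 65.857143
b = Sxy/Sxx = 65.857143/110.857143 = 0.594072
a = ȳ − b·x̄ = 11.857143 − 0.594072·24.857143 = -2.909794
ŷ(22) = a + b·22 = -2.909794 + 0.594072·22 = 10.159794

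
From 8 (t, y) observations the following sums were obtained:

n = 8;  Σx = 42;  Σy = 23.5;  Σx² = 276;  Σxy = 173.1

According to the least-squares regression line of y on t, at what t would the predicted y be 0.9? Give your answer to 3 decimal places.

Sxx = Σx² − (Σx)²/n = 276 − 220.5 = 55.5
Sxy = Σxy − (Σx)(Σy)/n = 173.1 − 123.375 = 49.725
b = Sxy/Sxx = 49.725/55.5 = 0.895946
a = ȳ − b·x̄ = 2.9375 − 0.895946·5.25 = -1.766216
Set a + b·x = 0.9: x = (0.9 − (-1.766216)) / 0.895946 = 2.975867

2.976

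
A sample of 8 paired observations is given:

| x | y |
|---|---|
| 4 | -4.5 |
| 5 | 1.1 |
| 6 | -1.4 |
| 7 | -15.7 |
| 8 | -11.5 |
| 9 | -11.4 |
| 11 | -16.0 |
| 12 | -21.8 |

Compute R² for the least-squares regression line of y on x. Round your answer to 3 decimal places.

0.733

n = 8, Σx = 62, Σy = -81.2, Σxy = -763, Σx² = 536, Σy² = 1263.36
Sxx = Σx² − (Σx)²/n = 536 − 480.5 = 55.5
Sxy = Σxy − (Σx)(Σy)/n = -763 − (-629.3) = -133.7
Syy = Σy² − (Σy)²/n = 1263.36 − 824.18 = 439.18
R² = Sxy²/(Sxx·Syy) = (-133.7)²/(55.5·439.18) = 0.733377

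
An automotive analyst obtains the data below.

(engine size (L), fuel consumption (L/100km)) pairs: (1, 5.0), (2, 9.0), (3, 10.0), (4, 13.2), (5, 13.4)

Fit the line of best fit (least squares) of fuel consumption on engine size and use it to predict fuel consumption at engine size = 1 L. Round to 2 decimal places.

5.92

n = 5, Σx = 15, Σy = 50.6, Σxy = 172.8, Σx² = 55
Sxx = Σx² − (Σx)²/n = 55 − 45 = 10
Sxy = Σxy − (Σx)(Σy)/n = 172.8 − 151.8 = 21
b = Sxy/Sxx = 21/10 = 2.1
a = ȳ − b·x̄ = 10.12 − 2.1·3 = 3.82
ŷ(1) = a + b·1 = 3.82 + 2.1·1 = 5.92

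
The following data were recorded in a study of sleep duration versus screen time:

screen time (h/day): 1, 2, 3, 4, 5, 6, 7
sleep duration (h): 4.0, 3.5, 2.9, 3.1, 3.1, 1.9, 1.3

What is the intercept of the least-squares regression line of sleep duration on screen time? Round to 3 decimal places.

n = 7, Σx = 28, Σy = 19.8, Σxy = 68.1, Σx² = 140
Sxx = Σx² − (Σx)²/n = 140 − 112 = 28
Sxy = Σxy − (Σx)(Σy)/n = 68.1 − 79.2 = -11.1
b = Sxy/Sxx = -11.1/28 = -0.396429
a = ȳ − b·x̄ = 2.828571 − (-0.396429)·4 = 4.414286

4.414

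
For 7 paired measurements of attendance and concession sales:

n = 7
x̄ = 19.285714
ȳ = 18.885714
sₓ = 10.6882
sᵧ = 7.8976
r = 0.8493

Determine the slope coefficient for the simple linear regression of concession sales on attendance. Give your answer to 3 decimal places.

0.628

b = r · sᵧ/sₓ = 0.8493 · 7.8976/10.6882 = 0.627555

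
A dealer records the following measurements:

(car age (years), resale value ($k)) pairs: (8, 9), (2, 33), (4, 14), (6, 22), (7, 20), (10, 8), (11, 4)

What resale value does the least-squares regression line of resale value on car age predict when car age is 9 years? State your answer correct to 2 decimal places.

9.93

n = 7, Σx = 48, Σy = 110, Σxy = 590, Σx² = 390
Sxx = Σx² − (Σx)²/n = 390 − 329.142857 = 60.857143
Sxy = Σxy − (Σx)(Σy)/n = 590 − 754.285714 = -164.285714
b = Sxy/Sxx = -164.285714/60.857143 = -2.699531
a = ȳ − b·x̄ = 15.714286 − (-2.699531)·6.857143 = 34.225352
ŷ(9) = a + b·9 = 34.225352 + (-2.699531)·9 = 9.929577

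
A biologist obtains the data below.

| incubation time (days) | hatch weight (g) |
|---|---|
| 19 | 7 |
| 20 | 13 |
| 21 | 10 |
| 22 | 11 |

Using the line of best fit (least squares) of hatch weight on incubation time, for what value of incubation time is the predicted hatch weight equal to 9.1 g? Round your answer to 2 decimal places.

19.22

n = 4, Σx = 82, Σy = 41, Σxy = 845, Σx² = 1686
Sxx = Σx² − (Σx)²/n = 1686 − 1681 = 5
Sxy = Σxy − (Σx)(Σy)/n = 845 − 840.5 = 4.5
b = Sxy/Sxx = 4.5/5 = 0.9
a = ȳ − b·x̄ = 10.25 − 0.9·20.5 = -8.2
Set a + b·x = 9.1: x = (9.1 − (-8.2)) / 0.9 = 19.222222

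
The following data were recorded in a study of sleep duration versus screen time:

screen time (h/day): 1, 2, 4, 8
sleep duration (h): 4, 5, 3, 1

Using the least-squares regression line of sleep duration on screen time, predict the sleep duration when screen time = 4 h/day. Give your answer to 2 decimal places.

n = 4, Σx = 15, Σy = 13, Σxy = 34, Σx² = 85
Sxx = Σx² − (Σx)²/n = 85 − 56.25 = 28.75
Sxy = Σxy − (Σx)(Σy)/n = 34 − 48.75 = -14.75
b = Sxy/Sxx = -14.75/28.75 = -0.513043
a = ȳ − b·x̄ = 3.25 − (-0.513043)·3.75 = 5.173913
ŷ(4) = a + b·4 = 5.173913 + (-0.513043)·4 = 3.121739

3.12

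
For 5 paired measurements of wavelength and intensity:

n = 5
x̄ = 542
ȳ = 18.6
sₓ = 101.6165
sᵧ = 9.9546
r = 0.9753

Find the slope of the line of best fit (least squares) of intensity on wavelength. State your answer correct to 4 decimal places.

0.0955

b = r · sᵧ/sₓ = 0.9753 · 9.9546/101.6165 = 0.095543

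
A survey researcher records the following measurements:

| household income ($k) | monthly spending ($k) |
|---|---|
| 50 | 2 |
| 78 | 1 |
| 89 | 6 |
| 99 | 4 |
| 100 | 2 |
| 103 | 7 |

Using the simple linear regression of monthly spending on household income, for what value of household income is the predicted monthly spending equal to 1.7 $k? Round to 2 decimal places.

n = 6, Σx = 519, Σy = 22, Σxy = 2029, Σx² = 46915
Sxx = Σx² − (Σx)²/n = 46915 − 44893.5 = 2021.5
Sxy = Σxy − (Σx)(Σy)/n = 2029 − 1903 = 126
b = Sxy/Sxx = 126/2021.5 = 0.062330
a = ȳ − b·x̄ = 3.666667 − 0.062330·86.5 = -1.724874
Set a + b·x = 1.7: x = (1.7 − (-1.724874)) / 0.062330 = 54.947487

54.95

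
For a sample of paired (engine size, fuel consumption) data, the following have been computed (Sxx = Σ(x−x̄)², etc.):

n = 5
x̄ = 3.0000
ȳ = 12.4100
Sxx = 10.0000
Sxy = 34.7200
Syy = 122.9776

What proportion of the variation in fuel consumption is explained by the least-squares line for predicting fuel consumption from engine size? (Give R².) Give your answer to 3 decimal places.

R² = Sxy²/(Sxx·Syy) = (34.72)²/(10·122.9776) = 0.980242

0.980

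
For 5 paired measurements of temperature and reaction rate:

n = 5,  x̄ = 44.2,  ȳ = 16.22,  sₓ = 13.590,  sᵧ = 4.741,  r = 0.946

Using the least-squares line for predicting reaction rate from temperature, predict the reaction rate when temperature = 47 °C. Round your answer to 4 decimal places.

17.1441

b = r · sᵧ/sₓ = 0.946 · 4.741/13.59 = 0.330021
a = ȳ − b·x̄ = 16.22 − 0.330021·44.2 = 1.633070
ŷ(47) = a + b·47 = 1.633070 + 0.330021·47 = 17.144059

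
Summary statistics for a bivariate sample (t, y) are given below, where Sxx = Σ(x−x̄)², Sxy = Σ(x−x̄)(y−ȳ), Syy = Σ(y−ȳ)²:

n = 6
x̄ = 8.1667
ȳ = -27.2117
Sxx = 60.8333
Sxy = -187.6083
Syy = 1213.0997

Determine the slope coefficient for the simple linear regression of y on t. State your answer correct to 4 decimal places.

-3.0840

b = Sxy/Sxx = -187.6083/60.8333 = -3.083974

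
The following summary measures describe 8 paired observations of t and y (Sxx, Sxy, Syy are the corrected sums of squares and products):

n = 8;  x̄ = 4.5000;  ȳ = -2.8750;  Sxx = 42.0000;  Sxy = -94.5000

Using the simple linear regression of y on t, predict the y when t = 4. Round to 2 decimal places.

b = Sxy/Sxx = -94.5/42 = -2.25
a = ȳ − b·x̄ = -2.875 − (-2.25)·4.5 = 7.25
ŷ(4) = a + b·4 = 7.25 + (-2.25)·4 = -1.75

-1.75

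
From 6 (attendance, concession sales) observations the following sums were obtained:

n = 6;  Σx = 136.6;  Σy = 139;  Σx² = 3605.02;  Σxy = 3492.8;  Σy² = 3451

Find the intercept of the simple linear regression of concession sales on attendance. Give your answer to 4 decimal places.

8.0730

Sxx = Σx² − (Σx)²/n = 3605.02 − 3109.926667 = 495.093333
Sxy = Σxy − (Σx)(Σy)/n = 3492.8 − 3164.566667 = 328.233333
b = Sxy/Sxx = 328.233333/495.093333 = 0.662973
a = ȳ − b·x̄ = 23.166667 − 0.662973·22.766667 = 8.072990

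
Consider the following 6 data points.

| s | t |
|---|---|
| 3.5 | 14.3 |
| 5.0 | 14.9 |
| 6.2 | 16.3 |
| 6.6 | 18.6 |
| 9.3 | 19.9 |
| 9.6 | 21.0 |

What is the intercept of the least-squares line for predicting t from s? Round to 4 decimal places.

n = 6, Σx = 40.2, Σy = 105, Σxy = 735.04, Σx² = 297.9
Sxx = Σx² − (Σx)²/n = 297.9 − 269.34 = 28.56
Sxy = Σxy − (Σx)(Σy)/n = 735.04 − 703.5 = 31.54
b = Sxy/Sxx = 31.54/28.56 = 1.104342
a = ȳ − b·x̄ = 17.5 − 1.104342·6.7 = 10.100910

10.1009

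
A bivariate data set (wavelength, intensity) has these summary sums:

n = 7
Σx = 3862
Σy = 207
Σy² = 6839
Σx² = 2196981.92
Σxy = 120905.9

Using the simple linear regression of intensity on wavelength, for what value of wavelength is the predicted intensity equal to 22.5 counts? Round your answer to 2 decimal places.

Sxx = Σx² − (Σx)²/n = 2196981.92 − 2130720.571429 = 66261.348571
Sxy = Σxy − (Σx)(Σy)/n = 120905.9 − 114204.857143 = 6701.042857
b = Sxy/Sxx = 6701.042857/66261.348571 = 0.101130
a = ȳ − b·x̄ = 29.571429 − 0.101130·551.714286 = -26.223709
Set a + b·x = 22.5: x = (22.5 − (-26.223709)) / 0.101130 = 481.790484

481.79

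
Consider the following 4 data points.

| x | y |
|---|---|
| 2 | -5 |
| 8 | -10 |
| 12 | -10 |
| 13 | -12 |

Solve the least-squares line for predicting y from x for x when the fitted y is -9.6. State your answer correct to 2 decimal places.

9.37

n = 4, Σx = 35, Σy = -37, Σxy = -366, Σx² = 381
Sxx = Σx² − (Σx)²/n = 381 − 306.25 = 74.75
Sxy = Σxy − (Σx)(Σy)/n = -366 − (-323.75) = -42.25
b = Sxy/Sxx = -42.25/74.75 = -0.565217
a = ȳ − b·x̄ = -9.25 − (-0.565217)·8.75 = -4.304348
Set a + b·x = -9.6: x = (-9.6 − (-4.304348)) / (-0.565217) = 9.369231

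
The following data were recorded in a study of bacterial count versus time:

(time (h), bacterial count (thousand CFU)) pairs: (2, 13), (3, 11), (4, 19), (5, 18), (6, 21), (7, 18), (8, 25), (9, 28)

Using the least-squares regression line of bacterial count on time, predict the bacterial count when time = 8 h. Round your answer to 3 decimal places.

24.333

n = 8, Σx = 44, Σy = 153, Σxy = 929, Σx² = 284
Sxx = Σx² − (Σx)²/n = 284 − 242 = 42
Sxy = Σxy − (Σx)(Σy)/n = 929 − 841.5 = 87.5
b = Sxy/Sxx = 87.5/42 = 2.083333
a = ȳ − b·x̄ = 19.125 − 2.083333·5.5 = 7.666667
ŷ(8) = a + b·8 = 7.666667 + 2.083333·8 = 24.333333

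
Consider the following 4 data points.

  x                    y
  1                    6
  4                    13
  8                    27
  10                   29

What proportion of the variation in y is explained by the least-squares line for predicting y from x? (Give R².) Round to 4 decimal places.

0.9803

n = 4, Σx = 23, Σy = 75, Σxy = 564, Σx² = 181, Σy² = 1775
Sxx = Σx² − (Σx)²/n = 181 − 132.25 = 48.75
Sxy = Σxy − (Σx)(Σy)/n = 564 − 431.25 = 132.75
Syy = Σy² − (Σy)²/n = 1775 − 1406.25 = 368.75
R² = Sxy²/(Sxx·Syy) = (132.75)²/(48.75·368.75) = 0.980308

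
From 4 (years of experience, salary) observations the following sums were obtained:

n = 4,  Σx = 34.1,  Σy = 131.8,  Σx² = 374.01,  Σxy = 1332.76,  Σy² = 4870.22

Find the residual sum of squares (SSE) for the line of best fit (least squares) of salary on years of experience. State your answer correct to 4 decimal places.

2.2472

Sxx = Σx² − (Σx)²/n = 374.01 − 290.7025 = 83.3075
Sxy = Σxy − (Σx)(Σy)/n = 1332.76 − 1123.595 = 209.165
Syy = Σy² − (Σy)²/n = 4870.22 − 4342.81 = 527.41
b = Sxy/Sxx = 209.165/83.3075 = 2.510758
SSE = Syy − b·Sxy = 527.41 − 2.510758·209.165 = 2.247233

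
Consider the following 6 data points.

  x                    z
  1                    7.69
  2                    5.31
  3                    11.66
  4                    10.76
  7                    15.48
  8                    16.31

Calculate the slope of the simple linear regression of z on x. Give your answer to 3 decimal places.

n = 6, Σx = 25, Σy = 67.21, Σxy = 335.17, Σx² = 143
Sxx = Σx² − (Σx)²/n = 143 − 104.166667 = 38.833333
Sxy = Σxy − (Σx)(Σy)/n = 335.17 − 280.041667 = 55.128333
b = Sxy/Sxx = 55.128333/38.833333 = 1.419614

1.420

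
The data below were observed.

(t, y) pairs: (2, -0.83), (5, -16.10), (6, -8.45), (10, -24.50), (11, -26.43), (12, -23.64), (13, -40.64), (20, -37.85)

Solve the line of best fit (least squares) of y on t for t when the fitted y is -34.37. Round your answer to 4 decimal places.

15.4286

n = 8, Σx = 79, Σy = -178.44, Σxy = -2237.59, Σx² = 999
Sxx = Σx² − (Σx)²/n = 999 − 780.125 = 218.875
Sxy = Σxy − (Σx)(Σy)/n = -2237.59 − (-1762.095) = -475.495
b = Sxy/Sxx = -475.495/218.875 = -2.172450
a = ȳ − b·x̄ = -22.305 − (-2.172450)·9.875 = -0.852056
Set a + b·x = -34.37: x = (-34.37 − (-0.852056)) / (-2.172450) = 15.428638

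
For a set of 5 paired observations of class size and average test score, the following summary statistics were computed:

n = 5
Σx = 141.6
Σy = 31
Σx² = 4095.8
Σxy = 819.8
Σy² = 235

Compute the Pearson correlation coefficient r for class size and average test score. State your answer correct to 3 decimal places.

-0.960

Sxx = Σx² − (Σx)²/n = 4095.8 − 4010.112 = 85.688
Sxy = Σxy − (Σx)(Σy)/n = 819.8 − 877.92 = -58.12
Syy = Σy² − (Σy)²/n = 235 − 192.2 = 42.8
r = Sxy/√(Sxx·Syy) = -58.12/√(3667.4464) = -58.12/60.559445 = -0.959718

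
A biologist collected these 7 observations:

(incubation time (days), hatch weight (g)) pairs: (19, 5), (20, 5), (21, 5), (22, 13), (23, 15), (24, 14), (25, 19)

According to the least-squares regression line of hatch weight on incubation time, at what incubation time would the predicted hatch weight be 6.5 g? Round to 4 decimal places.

n = 7, Σx = 154, Σy = 76, Σxy = 1742, Σx² = 3416
Sxx = Σx² − (Σx)²/n = 3416 − 3388 = 28
Sxy = Σxy − (Σx)(Σy)/n = 1742 − 1672 = 70
b = Sxy/Sxx = 70/28 = 2.5
a = ȳ − b·x̄ = 10.857143 − 2.5·22 = -44.142857
Set a + b·x = 6.5: x = (6.5 − (-44.142857)) / 2.5 = 20.257143

20.2571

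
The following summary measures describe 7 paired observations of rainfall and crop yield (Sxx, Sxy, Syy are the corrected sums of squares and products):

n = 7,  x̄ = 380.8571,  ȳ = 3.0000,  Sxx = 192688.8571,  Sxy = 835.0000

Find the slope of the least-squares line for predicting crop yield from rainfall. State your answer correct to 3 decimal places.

b = Sxy/Sxx = 835/192688.8571 = 0.004333

0.004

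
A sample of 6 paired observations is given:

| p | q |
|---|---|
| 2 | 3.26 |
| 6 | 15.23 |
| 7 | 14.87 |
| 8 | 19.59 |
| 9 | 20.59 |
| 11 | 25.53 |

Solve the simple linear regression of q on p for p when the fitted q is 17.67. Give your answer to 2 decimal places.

7.64

n = 6, Σx = 43, Σy = 99.07, Σxy = 824.85, Σx² = 355
Sxx = Σx² − (Σx)²/n = 355 − 308.166667 = 46.833333
Sxy = Σxy − (Σx)(Σy)/n = 824.85 − 710.001667 = 114.848333
b = Sxy/Sxx = 114.848333/46.833333 = 2.452278
a = ȳ − b·x̄ = 16.511667 − 2.452278·7.166667 = -1.062989
Set a + b·x = 17.67: x = (17.67 − (-1.062989)) / 2.452278 = 7.639017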